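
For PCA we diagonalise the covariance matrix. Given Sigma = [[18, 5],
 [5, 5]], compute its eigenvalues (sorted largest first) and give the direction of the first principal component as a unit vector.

Step 1 — characteristic polynomial of 2×2 Sigma:
  det(Sigma - λI) = λ² - trace · λ + det = 0.
  trace = 18 + 5 = 23, det = 18·5 - (5)² = 65.
Step 2 — discriminant:
  Δ = trace² - 4·det = 529 - 260 = 269.
Step 3 — eigenvalues:
  λ = (trace ± √Δ)/2 = (23 ± 16.4012)/2,
  λ_1 = 19.7006,  λ_2 = 3.2994.

Step 4 — unit eigenvector for λ_1: solve (Sigma - λ_1 I)v = 0. First row:
  (18 - 19.7006)·v_x + (5)·v_y = 0, i.e. (-1.7006)·v_x + (5)·v_y = 0,
  so v ∝ (b, λ_1 - a) = (5, 1.7006) = u.
  ||u|| = √((5)² + (1.7006)²) = √(27.8921) ≈ 5.2813,
  v_1 = u/||u|| ≈ (0.9467, 0.322) (||v_1|| = 1).

λ_1 = 19.7006,  λ_2 = 3.2994;  v_1 ≈ (0.9467, 0.322)


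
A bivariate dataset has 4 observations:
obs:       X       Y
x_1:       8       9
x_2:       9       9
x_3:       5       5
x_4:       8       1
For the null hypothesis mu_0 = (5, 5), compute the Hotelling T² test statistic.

Step 1 — sample mean vector:
  mean(X) = (8 + 9 + 5 + 8) / 4 = 30/4 = 7.5
  mean(Y) = (9 + 9 + 5 + 1) / 4 = 24/4 = 6
  x̄ = (7.5, 6),  deviation x̄ - mu_0 = (7.5, 6) - (5, 5) = (2.5, 1).

Step 2 — sample covariance matrix, S[i,j] = (1/(n-1)) · Σ_k (x_{k,i} - mean_i) · (x_{k,j} - mean_j), divisor n-1 = 3:
  S[X,X] = ((0.5)·(0.5) + (1.5)·(1.5) + (-2.5)·(-2.5) + (0.5)·(0.5)) / 3 = 9/3 = 3
  S[X,Y] = ((0.5)·(3) + (1.5)·(3) + (-2.5)·(-1) + (0.5)·(-5)) / 3 = 6/3 = 2
  S[Y,Y] = ((3)·(3) + (3)·(3) + (-1)·(-1) + (-5)·(-5)) / 3 = 44/3 = 14.6667
  S = [[3, 2],
 [2, 14.6667]].

Step 3 — invert S. det(S) = 3·14.6667 - (2)² = 40.
  S^{-1} = (1/det) · [[d, -b], [-b, a]] = [[0.3667, -0.05],
 [-0.05, 0.075]].

Step 4 — quadratic form (x̄ - mu_0)^T · S^{-1} · (x̄ - mu_0):
  S^{-1} · (x̄ - mu_0) = (0.8667, -0.05),
  (x̄ - mu_0)^T · [...] = (2.5)·(0.8667) + (1)·(-0.05) = 2.1167.

Step 5 — scale by n: T² = 4 · 2.1167 = 8.4667.

T² ≈ 8.4667


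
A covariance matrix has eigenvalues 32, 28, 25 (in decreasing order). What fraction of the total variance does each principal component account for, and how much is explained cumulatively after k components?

Step 1 — total variance = trace(Sigma) = Σ λ_i = 32 + 28 + 25 = 85.

Step 2 — fraction explained by component i = λ_i / Σ λ:
  PC1: 32/85 = 0.3765
  PC2: 28/85 = 0.3294
  PC3: 25/85 = 0.2941

Step 3 — cumulative fraction after k components = (λ_1 + ... + λ_k) / Σ λ:
  k = 1: 32/85 = 0.3765
  k = 2: (32 + 28)/85 = 60/85 = 0.7059
  k = 3: (32 + 28 + 25)/85 = 85/85 = 1

Summary (fraction, with percent):

explained: PC1 0.3765 (37.65%), PC2 0.3294 (32.94%), PC3 0.2941 (29.41%);  cumulative: 0.3765, 0.7059, 1


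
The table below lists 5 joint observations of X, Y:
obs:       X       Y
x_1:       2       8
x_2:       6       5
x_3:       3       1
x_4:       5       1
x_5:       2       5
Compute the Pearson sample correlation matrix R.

Step 1 — column means:
  mean(X) = (2 + 6 + 3 + 5 + 2) / 5 = 18/5 = 3.6
  mean(Y) = (8 + 5 + 1 + 1 + 5) / 5 = 20/5 = 4

Step 2 — sample variances and covariances s[i,j] = (1/(n-1)) · Σ_k (x_{k,i} - mean_i) · (x_{k,j} - mean_j), with n-1 = 4:
  s[X,X] = ((-1.6)·(-1.6) + (2.4)·(2.4) + (-0.6)·(-0.6) + (1.4)·(1.4) + (-1.6)·(-1.6)) / 4 = 13.2/4 = 3.3
  s[X,Y] = ((-1.6)·(4) + (2.4)·(1) + (-0.6)·(-3) + (1.4)·(-3) + (-1.6)·(1)) / 4 = -8/4 = -2
  s[Y,Y] = ((4)·(4) + (1)·(1) + (-3)·(-3) + (-3)·(-3) + (1)·(1)) / 4 = 36/4 = 9
  Sample standard deviations s_i = √(s[i,i]):
  s(X) = √(3.3) = 1.8166
  s(Y) = √(9) = 3

Step 3 — r_{ij} = s_{ij} / (s_i · s_j):
  r[X,X] = 1 (diagonal).
  r[X,Y] = -2 / (1.8166 · 3) = -2 / 5.4498 = -0.367
  r[Y,Y] = 1 (diagonal).

R is symmetric with unit diagonal. Assembling:

R = [[1, -0.367],
 [-0.367, 1]]


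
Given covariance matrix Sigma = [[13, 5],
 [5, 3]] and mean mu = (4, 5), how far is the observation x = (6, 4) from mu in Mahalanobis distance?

Step 1 — centre the observation: (x - mu) = (2, -1).

Step 2 — invert Sigma. det(Sigma) = 13·3 - (5)² = 14.
  Sigma^{-1} = (1/det) · [[d, -b], [-b, a]] = [[0.2143, -0.3571],
 [-0.3571, 0.9286]].

Step 3 — form the quadratic (x - mu)^T · Sigma^{-1} · (x - mu):
  Sigma^{-1} · (x - mu) = (0.7857, -1.6429).
  (x - mu)^T · [Sigma^{-1} · (x - mu)] = (2)·(0.7857) + (-1)·(-1.6429) = 3.2143.

Step 4 — take square root: d = √(3.2143) ≈ 1.7928.

d(x, mu) = √(3.2143) ≈ 1.7928


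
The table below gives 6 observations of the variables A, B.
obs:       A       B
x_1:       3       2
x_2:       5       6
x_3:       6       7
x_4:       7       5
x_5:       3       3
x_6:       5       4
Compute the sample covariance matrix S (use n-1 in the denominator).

Step 1 — column means:
  mean(A) = (3 + 5 + 6 + 7 + 3 + 5) / 6 = 29/6 = 4.8333
  mean(B) = (2 + 6 + 7 + 5 + 3 + 4) / 6 = 27/6 = 4.5

Step 2 — sample covariance S[i,j] = (1/(n-1)) · Σ_k (x_{k,i} - mean_i) · (x_{k,j} - mean_j), with n-1 = 5.
  S[A,A] = ((-1.8333)·(-1.8333) + (0.1667)·(0.1667) + (1.1667)·(1.1667) + (2.1667)·(2.1667) + (-1.8333)·(-1.8333) + (0.1667)·(0.1667)) / 5 = 12.8333/5 = 2.5667
  S[A,B] = ((-1.8333)·(-2.5) + (0.1667)·(1.5) + (1.1667)·(2.5) + (2.1667)·(0.5) + (-1.8333)·(-1.5) + (0.1667)·(-0.5)) / 5 = 11.5/5 = 2.3
  S[B,B] = ((-2.5)·(-2.5) + (1.5)·(1.5) + (2.5)·(2.5) + (0.5)·(0.5) + (-1.5)·(-1.5) + (-0.5)·(-0.5)) / 5 = 17.5/5 = 3.5

S is symmetric (S[j,i] = S[i,j]). Assembling:

S = [[2.5667, 2.3],
 [2.3, 3.5]]


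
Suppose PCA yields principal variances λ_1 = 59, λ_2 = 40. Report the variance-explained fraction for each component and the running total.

Step 1 — total variance = trace(Sigma) = Σ λ_i = 59 + 40 = 99.

Step 2 — fraction explained by component i = λ_i / Σ λ:
  PC1: 59/99 = 0.596
  PC2: 40/99 = 0.404

Step 3 — cumulative fraction after k components = (λ_1 + ... + λ_k) / Σ λ:
  k = 1: 59/99 = 0.596
  k = 2: (59 + 40)/99 = 99/99 = 1

Summary (fraction, with percent):

explained: PC1 0.596 (59.6%), PC2 0.404 (40.4%);  cumulative: 0.596, 1


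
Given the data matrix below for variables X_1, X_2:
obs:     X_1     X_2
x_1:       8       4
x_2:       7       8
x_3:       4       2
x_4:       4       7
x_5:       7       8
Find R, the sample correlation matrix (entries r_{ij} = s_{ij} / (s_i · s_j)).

Step 1 — column means:
  mean(X_1) = (8 + 7 + 4 + 4 + 7) / 5 = 30/5 = 6
  mean(X_2) = (4 + 8 + 2 + 7 + 8) / 5 = 29/5 = 5.8

Step 2 — sample variances and covariances s[i,j] = (1/(n-1)) · Σ_k (x_{k,i} - mean_i) · (x_{k,j} - mean_j), with n-1 = 4:
  s[X_1,X_1] = ((2)·(2) + (1)·(1) + (-2)·(-2) + (-2)·(-2) + (1)·(1)) / 4 = 14/4 = 3.5
  s[X_1,X_2] = ((2)·(-1.8) + (1)·(2.2) + (-2)·(-3.8) + (-2)·(1.2) + (1)·(2.2)) / 4 = 6/4 = 1.5
  s[X_2,X_2] = ((-1.8)·(-1.8) + (2.2)·(2.2) + (-3.8)·(-3.8) + (1.2)·(1.2) + (2.2)·(2.2)) / 4 = 28.8/4 = 7.2
  Sample standard deviations s_i = √(s[i,i]):
  s(X_1) = √(3.5) = 1.8708
  s(X_2) = √(7.2) = 2.6833

Step 3 — r_{ij} = s_{ij} / (s_i · s_j):
  r[X_1,X_1] = 1 (diagonal).
  r[X_1,X_2] = 1.5 / (1.8708 · 2.6833) = 1.5 / 5.02 = 0.2988
  r[X_2,X_2] = 1 (diagonal).

R is symmetric with unit diagonal. Assembling:

R = [[1, 0.2988],
 [0.2988, 1]]


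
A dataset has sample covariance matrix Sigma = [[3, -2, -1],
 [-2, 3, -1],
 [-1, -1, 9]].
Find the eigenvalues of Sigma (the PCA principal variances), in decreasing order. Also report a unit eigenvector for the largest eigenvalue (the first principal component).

Step 1 — characteristic polynomial p(λ) = det(λI - Sigma) = λ³ - tr·λ² + c_1·λ - det, where tr = trace, c_1 = sum of the principal 2×2 minors, det = det(Sigma):
  tr = 3 + 3 + 9 = 15,
  c_1 = (3·3 - (-2)²) + (3·9 - (-1)²) + (3·9 - (-1)²) = 5 + 26 + 26 = 57,
  det = 3·(3·9 - (-1)²) - (-2)·((-2)·9 - (-1)·(-1)) + (-1)·((-2)·(-1) - 3·(-1)) = 3·(26) - (-2)·(-19) + (-1)·(5) = 35.
  So p(λ) = λ³ - 15λ² + 57λ - 35.
Step 2 — look for an integer root (rational root theorem: any rational root is an integer divisor of 35). Testing λ = 5:
  p(5) = 125 - 375 + 285 - 35 = 0  ✓
  Dividing out (λ - 5): p(λ) = (λ - 5)(λ² - 10λ + 7).
Step 3 — remaining eigenvalues from the quadratic λ² - 10λ + 7 = 0:
  Δ = 10² - 4·7 = 100 - 28 = 72,  λ = (10 ± √72)/2 = (10 ± 8.4853)/2 ≈ 9.2426 or 0.7574.
  Sorted: λ_1 = 9.2426,  λ_2 = 5,  λ_3 = 0.7574  (check: sum = 15 = tr ✓).

Step 4 — unit eigenvector for λ_1 ≈ 9.2426: v spans the null space of (Sigma - λ_1 I), whose rows are
  r_1 = (-6.2426, -2, -1),  r_2 = (-2, -6.2426, -1),  r_3 = (-1, -1, -0.2426).
  v is orthogonal to every row, so take v ∝ r_1 × r_2 = ((-2)·(-1) - (-1)·(-6.2426), (-1)·(-2) - (-6.2426)·(-1), (-6.2426)·(-6.2426) - (-2)·(-2)) ≈ (-4.2426, -4.2426, 34.9706).
  Rescale (multiply by -1 so the first nonzero entry is positive): u = (4.2426, 4.2426, -34.9706).
  ||u|| = √((4.2426)² + (4.2426)² + (-34.9706)²) = √(1258.9403) ≈ 35.4815,  v_1 = u/||u|| ≈ (0.1196, 0.1196, -0.9856) (||v_1|| = 1).

λ_1 = 9.2426,  λ_2 = 5,  λ_3 = 0.7574;  v_1 ≈ (0.1196, 0.1196, -0.9856)


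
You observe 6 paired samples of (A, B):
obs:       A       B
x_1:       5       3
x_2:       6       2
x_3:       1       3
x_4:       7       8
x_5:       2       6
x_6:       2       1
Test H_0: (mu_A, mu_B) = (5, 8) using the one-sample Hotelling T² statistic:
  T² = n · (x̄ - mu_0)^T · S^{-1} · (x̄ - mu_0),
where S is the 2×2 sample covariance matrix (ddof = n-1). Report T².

Step 1 — sample mean vector:
  mean(A) = (5 + 6 + 1 + 7 + 2 + 2) / 6 = 23/6 = 3.8333
  mean(B) = (3 + 2 + 3 + 8 + 6 + 1) / 6 = 23/6 = 3.8333
  x̄ = (3.8333, 3.8333),  deviation x̄ - mu_0 = (3.8333, 3.8333) - (5, 8) = (-1.1667, -4.1667).

Step 2 — sample covariance matrix, S[i,j] = (1/(n-1)) · Σ_k (x_{k,i} - mean_i) · (x_{k,j} - mean_j), divisor n-1 = 5:
  S[A,A] = ((1.1667)·(1.1667) + (2.1667)·(2.1667) + (-2.8333)·(-2.8333) + (3.1667)·(3.1667) + (-1.8333)·(-1.8333) + (-1.8333)·(-1.8333)) / 5 = 30.8333/5 = 6.1667
  S[A,B] = ((1.1667)·(-0.8333) + (2.1667)·(-1.8333) + (-2.8333)·(-0.8333) + (3.1667)·(4.1667) + (-1.8333)·(2.1667) + (-1.8333)·(-2.8333)) / 5 = 11.8333/5 = 2.3667
  S[B,B] = ((-0.8333)·(-0.8333) + (-1.8333)·(-1.8333) + (-0.8333)·(-0.8333) + (4.1667)·(4.1667) + (2.1667)·(2.1667) + (-2.8333)·(-2.8333)) / 5 = 34.8333/5 = 6.9667
  S = [[6.1667, 2.3667],
 [2.3667, 6.9667]].

Step 3 — invert S. det(S) = 6.1667·6.9667 - (2.3667)² = 37.36.
  S^{-1} = (1/det) · [[d, -b], [-b, a]] = [[0.1865, -0.0633],
 [-0.0633, 0.1651]].

Step 4 — quadratic form (x̄ - mu_0)^T · S^{-1} · (x̄ - mu_0):
  S^{-1} · (x̄ - mu_0) = (0.0464, -0.6138),
  (x̄ - mu_0)^T · [...] = (-1.1667)·(0.0464) + (-4.1667)·(-0.6138) = 2.5036.

Step 5 — scale by n: T² = 6 · 2.5036 = 15.0214.

T² ≈ 15.0214


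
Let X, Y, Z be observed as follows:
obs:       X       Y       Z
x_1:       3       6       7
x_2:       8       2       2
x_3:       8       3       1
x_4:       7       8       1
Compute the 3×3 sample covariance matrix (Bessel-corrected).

Step 1 — column means:
  mean(X) = (3 + 8 + 8 + 7) / 4 = 26/4 = 6.5
  mean(Y) = (6 + 2 + 3 + 8) / 4 = 19/4 = 4.75
  mean(Z) = (7 + 2 + 1 + 1) / 4 = 11/4 = 2.75

Step 2 — sample covariance S[i,j] = (1/(n-1)) · Σ_k (x_{k,i} - mean_i) · (x_{k,j} - mean_j), with n-1 = 3.
  S[X,X] = ((-3.5)·(-3.5) + (1.5)·(1.5) + (1.5)·(1.5) + (0.5)·(0.5)) / 3 = 17/3 = 5.6667
  S[X,Y] = ((-3.5)·(1.25) + (1.5)·(-2.75) + (1.5)·(-1.75) + (0.5)·(3.25)) / 3 = -9.5/3 = -3.1667
  S[X,Z] = ((-3.5)·(4.25) + (1.5)·(-0.75) + (1.5)·(-1.75) + (0.5)·(-1.75)) / 3 = -19.5/3 = -6.5
  S[Y,Y] = ((1.25)·(1.25) + (-2.75)·(-2.75) + (-1.75)·(-1.75) + (3.25)·(3.25)) / 3 = 22.75/3 = 7.5833
  S[Y,Z] = ((1.25)·(4.25) + (-2.75)·(-0.75) + (-1.75)·(-1.75) + (3.25)·(-1.75)) / 3 = 4.75/3 = 1.5833
  S[Z,Z] = ((4.25)·(4.25) + (-0.75)·(-0.75) + (-1.75)·(-1.75) + (-1.75)·(-1.75)) / 3 = 24.75/3 = 8.25

S is symmetric (S[j,i] = S[i,j]). Assembling:

S = [[5.6667, -3.1667, -6.5],
 [-3.1667, 7.5833, 1.5833],
 [-6.5, 1.5833, 8.25]]


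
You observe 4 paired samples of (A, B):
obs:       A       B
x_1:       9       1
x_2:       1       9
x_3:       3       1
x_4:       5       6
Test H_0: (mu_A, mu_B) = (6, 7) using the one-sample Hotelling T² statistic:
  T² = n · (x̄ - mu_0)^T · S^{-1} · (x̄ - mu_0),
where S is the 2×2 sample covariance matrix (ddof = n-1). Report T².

Step 1 — sample mean vector:
  mean(A) = (9 + 1 + 3 + 5) / 4 = 18/4 = 4.5
  mean(B) = (1 + 9 + 1 + 6) / 4 = 17/4 = 4.25
  x̄ = (4.5, 4.25),  deviation x̄ - mu_0 = (4.5, 4.25) - (6, 7) = (-1.5, -2.75).

Step 2 — sample covariance matrix, S[i,j] = (1/(n-1)) · Σ_k (x_{k,i} - mean_i) · (x_{k,j} - mean_j), divisor n-1 = 3:
  S[A,A] = ((4.5)·(4.5) + (-3.5)·(-3.5) + (-1.5)·(-1.5) + (0.5)·(0.5)) / 3 = 35/3 = 11.6667
  S[A,B] = ((4.5)·(-3.25) + (-3.5)·(4.75) + (-1.5)·(-3.25) + (0.5)·(1.75)) / 3 = -25.5/3 = -8.5
  S[B,B] = ((-3.25)·(-3.25) + (4.75)·(4.75) + (-3.25)·(-3.25) + (1.75)·(1.75)) / 3 = 46.75/3 = 15.5833
  S = [[11.6667, -8.5],
 [-8.5, 15.5833]].

Step 3 — invert S. det(S) = 11.6667·15.5833 - (-8.5)² = 109.5556.
  S^{-1} = (1/det) · [[d, -b], [-b, a]] = [[0.1422, 0.0776],
 [0.0776, 0.1065]].

Step 4 — quadratic form (x̄ - mu_0)^T · S^{-1} · (x̄ - mu_0):
  S^{-1} · (x̄ - mu_0) = (-0.4267, -0.4092),
  (x̄ - mu_0)^T · [...] = (-1.5)·(-0.4267) + (-2.75)·(-0.4092) = 1.7655.

Step 5 — scale by n: T² = 4 · 1.7655 = 7.0619.

T² ≈ 7.0619


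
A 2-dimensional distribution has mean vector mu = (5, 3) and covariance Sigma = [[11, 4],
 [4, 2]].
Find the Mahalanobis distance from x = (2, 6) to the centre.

Step 1 — centre the observation: (x - mu) = (-3, 3).

Step 2 — invert Sigma. det(Sigma) = 11·2 - (4)² = 6.
  Sigma^{-1} = (1/det) · [[d, -b], [-b, a]] = [[0.3333, -0.6667],
 [-0.6667, 1.8333]].

Step 3 — form the quadratic (x - mu)^T · Sigma^{-1} · (x - mu):
  Sigma^{-1} · (x - mu) = (-3, 7.5).
  (x - mu)^T · [Sigma^{-1} · (x - mu)] = (-3)·(-3) + (3)·(7.5) = 31.5.

Step 4 — take square root: d = √(31.5) ≈ 5.6125.

d(x, mu) = √(31.5) ≈ 5.6125


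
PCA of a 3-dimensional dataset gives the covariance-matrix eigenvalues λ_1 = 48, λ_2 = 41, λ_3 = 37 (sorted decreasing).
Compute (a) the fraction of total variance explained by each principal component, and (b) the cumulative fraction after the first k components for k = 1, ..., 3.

Step 1 — total variance = trace(Sigma) = Σ λ_i = 48 + 41 + 37 = 126.

Step 2 — fraction explained by component i = λ_i / Σ λ:
  PC1: 48/126 = 0.381
  PC2: 41/126 = 0.3254
  PC3: 37/126 = 0.2937

Step 3 — cumulative fraction after k components = (λ_1 + ... + λ_k) / Σ λ:
  k = 1: 48/126 = 0.381
  k = 2: (48 + 41)/126 = 89/126 = 0.7063
  k = 3: (48 + 41 + 37)/126 = 126/126 = 1

Summary (fraction, with percent):

explained: PC1 0.381 (38.1%), PC2 0.3254 (32.54%), PC3 0.2937 (29.37%);  cumulative: 0.381, 0.7063, 1


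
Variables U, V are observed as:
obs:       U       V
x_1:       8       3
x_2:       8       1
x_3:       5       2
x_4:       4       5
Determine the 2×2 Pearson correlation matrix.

Step 1 — column means:
  mean(U) = (8 + 8 + 5 + 4) / 4 = 25/4 = 6.25
  mean(V) = (3 + 1 + 2 + 5) / 4 = 11/4 = 2.75

Step 2 — sample variances and covariances s[i,j] = (1/(n-1)) · Σ_k (x_{k,i} - mean_i) · (x_{k,j} - mean_j), with n-1 = 3:
  s[U,U] = ((1.75)·(1.75) + (1.75)·(1.75) + (-1.25)·(-1.25) + (-2.25)·(-2.25)) / 3 = 12.75/3 = 4.25
  s[U,V] = ((1.75)·(0.25) + (1.75)·(-1.75) + (-1.25)·(-0.75) + (-2.25)·(2.25)) / 3 = -6.75/3 = -2.25
  s[V,V] = ((0.25)·(0.25) + (-1.75)·(-1.75) + (-0.75)·(-0.75) + (2.25)·(2.25)) / 3 = 8.75/3 = 2.9167
  Sample standard deviations s_i = √(s[i,i]):
  s(U) = √(4.25) = 2.0616
  s(V) = √(2.9167) = 1.7078

Step 3 — r_{ij} = s_{ij} / (s_i · s_j):
  r[U,U] = 1 (diagonal).
  r[U,V] = -2.25 / (2.0616 · 1.7078) = -2.25 / 3.5208 = -0.6391
  r[V,V] = 1 (diagonal).

R is symmetric with unit diagonal. Assembling:

R = [[1, -0.6391],
 [-0.6391, 1]]


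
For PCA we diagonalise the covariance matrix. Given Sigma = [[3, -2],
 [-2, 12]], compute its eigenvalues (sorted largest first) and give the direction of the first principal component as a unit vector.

Step 1 — characteristic polynomial of 2×2 Sigma:
  det(Sigma - λI) = λ² - trace · λ + det = 0.
  trace = 3 + 12 = 15, det = 3·12 - (-2)² = 32.
Step 2 — discriminant:
  Δ = trace² - 4·det = 225 - 128 = 97.
Step 3 — eigenvalues:
  λ = (trace ± √Δ)/2 = (15 ± 9.8489)/2,
  λ_1 = 12.4244,  λ_2 = 2.5756.

Step 4 — unit eigenvector for λ_1: solve (Sigma - λ_1 I)v = 0. First row:
  (3 - 12.4244)·v_x + (-2)·v_y = 0, i.e. (-9.4244)·v_x + (-2)·v_y = 0,
  so v ∝ (b, λ_1 - a) = (-2, 9.4244); multiply by -1 so the first entry is positive: u = (2, -9.4244).
  ||u|| = √((2)² + (-9.4244)²) = √(92.8199) ≈ 9.6343,
  v_1 = u/||u|| ≈ (0.2076, -0.9782) (||v_1|| = 1).

λ_1 = 12.4244,  λ_2 = 2.5756;  v_1 ≈ (0.2076, -0.9782)


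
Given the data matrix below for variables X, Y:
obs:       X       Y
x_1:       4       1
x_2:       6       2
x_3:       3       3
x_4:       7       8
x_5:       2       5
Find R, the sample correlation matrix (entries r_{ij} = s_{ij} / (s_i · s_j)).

Step 1 — column means:
  mean(X) = (4 + 6 + 3 + 7 + 2) / 5 = 22/5 = 4.4
  mean(Y) = (1 + 2 + 3 + 8 + 5) / 5 = 19/5 = 3.8

Step 2 — sample variances and covariances s[i,j] = (1/(n-1)) · Σ_k (x_{k,i} - mean_i) · (x_{k,j} - mean_j), with n-1 = 4:
  s[X,X] = ((-0.4)·(-0.4) + (1.6)·(1.6) + (-1.4)·(-1.4) + (2.6)·(2.6) + (-2.4)·(-2.4)) / 4 = 17.2/4 = 4.3
  s[X,Y] = ((-0.4)·(-2.8) + (1.6)·(-1.8) + (-1.4)·(-0.8) + (2.6)·(4.2) + (-2.4)·(1.2)) / 4 = 7.4/4 = 1.85
  s[Y,Y] = ((-2.8)·(-2.8) + (-1.8)·(-1.8) + (-0.8)·(-0.8) + (4.2)·(4.2) + (1.2)·(1.2)) / 4 = 30.8/4 = 7.7
  Sample standard deviations s_i = √(s[i,i]):
  s(X) = √(4.3) = 2.0736
  s(Y) = √(7.7) = 2.7749

Step 3 — r_{ij} = s_{ij} / (s_i · s_j):
  r[X,X] = 1 (diagonal).
  r[X,Y] = 1.85 / (2.0736 · 2.7749) = 1.85 / 5.7541 = 0.3215
  r[Y,Y] = 1 (diagonal).

R is symmetric with unit diagonal. Assembling:

R = [[1, 0.3215],
 [0.3215, 1]]


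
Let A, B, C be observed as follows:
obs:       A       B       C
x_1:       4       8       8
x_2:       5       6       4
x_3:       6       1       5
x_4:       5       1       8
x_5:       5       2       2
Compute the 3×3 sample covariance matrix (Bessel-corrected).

Step 1 — column means:
  mean(A) = (4 + 5 + 6 + 5 + 5) / 5 = 25/5 = 5
  mean(B) = (8 + 6 + 1 + 1 + 2) / 5 = 18/5 = 3.6
  mean(C) = (8 + 4 + 5 + 8 + 2) / 5 = 27/5 = 5.4

Step 2 — sample covariance S[i,j] = (1/(n-1)) · Σ_k (x_{k,i} - mean_i) · (x_{k,j} - mean_j), with n-1 = 4.
  S[A,A] = ((-1)·(-1) + (0)·(0) + (1)·(1) + (0)·(0) + (0)·(0)) / 4 = 2/4 = 0.5
  S[A,B] = ((-1)·(4.4) + (0)·(2.4) + (1)·(-2.6) + (0)·(-2.6) + (0)·(-1.6)) / 4 = -7/4 = -1.75
  S[A,C] = ((-1)·(2.6) + (0)·(-1.4) + (1)·(-0.4) + (0)·(2.6) + (0)·(-3.4)) / 4 = -3/4 = -0.75
  S[B,B] = ((4.4)·(4.4) + (2.4)·(2.4) + (-2.6)·(-2.6) + (-2.6)·(-2.6) + (-1.6)·(-1.6)) / 4 = 41.2/4 = 10.3
  S[B,C] = ((4.4)·(2.6) + (2.4)·(-1.4) + (-2.6)·(-0.4) + (-2.6)·(2.6) + (-1.6)·(-3.4)) / 4 = 7.8/4 = 1.95
  S[C,C] = ((2.6)·(2.6) + (-1.4)·(-1.4) + (-0.4)·(-0.4) + (2.6)·(2.6) + (-3.4)·(-3.4)) / 4 = 27.2/4 = 6.8

S is symmetric (S[j,i] = S[i,j]). Assembling:

S = [[0.5, -1.75, -0.75],
 [-1.75, 10.3, 1.95],
 [-0.75, 1.95, 6.8]]


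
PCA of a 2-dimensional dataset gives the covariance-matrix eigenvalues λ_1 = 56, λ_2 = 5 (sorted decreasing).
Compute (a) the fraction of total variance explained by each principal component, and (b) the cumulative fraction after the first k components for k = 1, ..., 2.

Step 1 — total variance = trace(Sigma) = Σ λ_i = 56 + 5 = 61.

Step 2 — fraction explained by component i = λ_i / Σ λ:
  PC1: 56/61 = 0.918
  PC2: 5/61 = 0.082

Step 3 — cumulative fraction after k components = (λ_1 + ... + λ_k) / Σ λ:
  k = 1: 56/61 = 0.918
  k = 2: (56 + 5)/61 = 61/61 = 1

Summary (fraction, with percent):

explained: PC1 0.918 (91.8%), PC2 0.082 (8.2%);  cumulative: 0.918, 1


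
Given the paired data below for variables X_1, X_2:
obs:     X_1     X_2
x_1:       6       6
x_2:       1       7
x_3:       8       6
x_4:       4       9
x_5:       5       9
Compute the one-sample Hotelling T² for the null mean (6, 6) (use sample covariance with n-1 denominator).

Step 1 — sample mean vector:
  mean(X_1) = (6 + 1 + 8 + 4 + 5) / 5 = 24/5 = 4.8
  mean(X_2) = (6 + 7 + 6 + 9 + 9) / 5 = 37/5 = 7.4
  x̄ = (4.8, 7.4),  deviation x̄ - mu_0 = (4.8, 7.4) - (6, 6) = (-1.2, 1.4).

Step 2 — sample covariance matrix, S[i,j] = (1/(n-1)) · Σ_k (x_{k,i} - mean_i) · (x_{k,j} - mean_j), divisor n-1 = 4:
  S[X_1,X_1] = ((1.2)·(1.2) + (-3.8)·(-3.8) + (3.2)·(3.2) + (-0.8)·(-0.8) + (0.2)·(0.2)) / 4 = 26.8/4 = 6.7
  S[X_1,X_2] = ((1.2)·(-1.4) + (-3.8)·(-0.4) + (3.2)·(-1.4) + (-0.8)·(1.6) + (0.2)·(1.6)) / 4 = -5.6/4 = -1.4
  S[X_2,X_2] = ((-1.4)·(-1.4) + (-0.4)·(-0.4) + (-1.4)·(-1.4) + (1.6)·(1.6) + (1.6)·(1.6)) / 4 = 9.2/4 = 2.3
  S = [[6.7, -1.4],
 [-1.4, 2.3]].

Step 3 — invert S. det(S) = 6.7·2.3 - (-1.4)² = 13.45.
  S^{-1} = (1/det) · [[d, -b], [-b, a]] = [[0.171, 0.1041],
 [0.1041, 0.4981]].

Step 4 — quadratic form (x̄ - mu_0)^T · S^{-1} · (x̄ - mu_0):
  S^{-1} · (x̄ - mu_0) = (-0.0595, 0.5725),
  (x̄ - mu_0)^T · [...] = (-1.2)·(-0.0595) + (1.4)·(0.5725) = 0.8729.

Step 5 — scale by n: T² = 5 · 0.8729 = 4.3643.

T² ≈ 4.3643


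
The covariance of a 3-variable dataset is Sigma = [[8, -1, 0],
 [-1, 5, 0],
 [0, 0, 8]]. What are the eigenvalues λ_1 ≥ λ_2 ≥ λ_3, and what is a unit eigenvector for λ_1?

Step 1 — characteristic polynomial p(λ) = det(λI - Sigma) = λ³ - tr·λ² + c_1·λ - det, where tr = trace, c_1 = sum of the principal 2×2 minors, det = det(Sigma):
  tr = 8 + 5 + 8 = 21,
  c_1 = (8·5 - (-1)²) + (8·8 - (0)²) + (5·8 - (0)²) = 39 + 64 + 40 = 143,
  det = 8·(5·8 - (0)²) - (-1)·((-1)·8 - (0)·(0)) + (0)·((-1)·(0) - 5·(0)) = 8·(40) - (-1)·(-8) + (0)·(0) = 312.
  So p(λ) = λ³ - 21λ² + 143λ - 312.
Step 2 — look for an integer root (rational root theorem: any rational root is an integer divisor of 312). Testing λ = 8:
  p(8) = 512 - 1344 + 1144 - 312 = 0  ✓
  Dividing out (λ - 8): p(λ) = (λ - 8)(λ² - 13λ + 39).
Step 3 — remaining eigenvalues from the quadratic λ² - 13λ + 39 = 0:
  Δ = 13² - 4·39 = 169 - 156 = 13,  λ = (13 ± √13)/2 = (13 ± 3.6056)/2 ≈ 8.3028 or 4.6972.
  Sorted: λ_1 = 8.3028,  λ_2 = 8,  λ_3 = 4.6972  (check: sum = 21 = tr ✓).

Step 4 — unit eigenvector for λ_1 ≈ 8.3028: v spans the null space of (Sigma - λ_1 I), whose rows are
  r_1 = (-0.3028, -1, 0),  r_2 = (-1, -3.3028, 0),  r_3 = (0, 0, -0.3028).
  v is orthogonal to every row, so take v ∝ r_1 × r_3 = ((-1)·(-0.3028) - (0)·(0), (0)·(0) - (-0.3028)·(-0.3028), (-0.3028)·(0) - (-1)·(0)) ≈ (0.3028, -0.0917, 0).
  Let u = (0.3028, -0.0917, 0).
  ||u|| = √((0.3028)² + (-0.0917)² + (0)²) = √(0.1001) ≈ 0.3163,  v_1 = u/||u|| ≈ (0.9571, -0.2898, 0) (||v_1|| = 1).

λ_1 = 8.3028,  λ_2 = 8,  λ_3 = 4.6972;  v_1 ≈ (0.9571, -0.2898, 0)


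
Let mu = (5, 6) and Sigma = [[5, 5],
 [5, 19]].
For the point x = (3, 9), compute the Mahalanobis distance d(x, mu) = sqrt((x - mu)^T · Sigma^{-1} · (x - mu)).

Step 1 — centre the observation: (x - mu) = (-2, 3).

Step 2 — invert Sigma. det(Sigma) = 5·19 - (5)² = 70.
  Sigma^{-1} = (1/det) · [[d, -b], [-b, a]] = [[0.2714, -0.0714],
 [-0.0714, 0.0714]].

Step 3 — form the quadratic (x - mu)^T · Sigma^{-1} · (x - mu):
  Sigma^{-1} · (x - mu) = (-0.7571, 0.3571).
  (x - mu)^T · [Sigma^{-1} · (x - mu)] = (-2)·(-0.7571) + (3)·(0.3571) = 2.5857.

Step 4 — take square root: d = √(2.5857) ≈ 1.608.

d(x, mu) = √(2.5857) ≈ 1.608


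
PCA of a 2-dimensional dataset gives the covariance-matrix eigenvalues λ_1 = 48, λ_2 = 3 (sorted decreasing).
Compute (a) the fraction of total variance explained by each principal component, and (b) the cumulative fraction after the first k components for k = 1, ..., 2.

Step 1 — total variance = trace(Sigma) = Σ λ_i = 48 + 3 = 51.

Step 2 — fraction explained by component i = λ_i / Σ λ:
  PC1: 48/51 = 0.9412
  PC2: 3/51 = 0.0588

Step 3 — cumulative fraction after k components = (λ_1 + ... + λ_k) / Σ λ:
  k = 1: 48/51 = 0.9412
  k = 2: (48 + 3)/51 = 51/51 = 1

Summary (fraction, with percent):

explained: PC1 0.9412 (94.12%), PC2 0.0588 (5.88%);  cumulative: 0.9412, 1


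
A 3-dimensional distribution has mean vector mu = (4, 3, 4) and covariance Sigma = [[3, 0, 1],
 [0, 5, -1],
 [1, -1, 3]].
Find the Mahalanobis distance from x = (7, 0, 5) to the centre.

Step 1 — centre the observation: (x - mu) = (3, -3, 1).

Step 2 — invert Sigma (cofactor / det for 3×3, or solve directly):
  Sigma^{-1} = [[0.3784, -0.027, -0.1351],
 [-0.027, 0.2162, 0.0811],
 [-0.1351, 0.0811, 0.4054]].

Step 3 — form the quadratic (x - mu)^T · Sigma^{-1} · (x - mu):
  Sigma^{-1} · (x - mu) = (1.0811, -0.6486, -0.2432).
  (x - mu)^T · [Sigma^{-1} · (x - mu)] = (3)·(1.0811) + (-3)·(-0.6486) + (1)·(-0.2432) = 4.9459.

Step 4 — take square root: d = √(4.9459) ≈ 2.2239.

d(x, mu) = √(4.9459) ≈ 2.2239


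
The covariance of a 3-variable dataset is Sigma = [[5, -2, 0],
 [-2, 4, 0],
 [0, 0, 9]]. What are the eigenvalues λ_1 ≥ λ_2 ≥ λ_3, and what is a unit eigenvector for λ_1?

Step 1 — characteristic polynomial p(λ) = det(λI - Sigma) = λ³ - tr·λ² + c_1·λ - det, where tr = trace, c_1 = sum of the principal 2×2 minors, det = det(Sigma):
  tr = 5 + 4 + 9 = 18,
  c_1 = (5·4 - (-2)²) + (5·9 - (0)²) + (4·9 - (0)²) = 16 + 45 + 36 = 97,
  det = 5·(4·9 - (0)²) - (-2)·((-2)·9 - (0)·(0)) + (0)·((-2)·(0) - 4·(0)) = 5·(36) - (-2)·(-18) + (0)·(0) = 144.
  So p(λ) = λ³ - 18λ² + 97λ - 144.
Step 2 — look for an integer root (rational root theorem: any rational root is an integer divisor of 144). Testing λ = 9:
  p(9) = 729 - 1458 + 873 - 144 = 0  ✓
  Dividing out (λ - 9): p(λ) = (λ - 9)(λ² - 9λ + 16).
Step 3 — remaining eigenvalues from the quadratic λ² - 9λ + 16 = 0:
  Δ = 9² - 4·16 = 81 - 64 = 17,  λ = (9 ± √17)/2 = (9 ± 4.1231)/2 ≈ 6.5616 or 2.4384.
  Sorted: λ_1 = 9,  λ_2 = 6.5616,  λ_3 = 2.4384  (check: sum = 18 = tr ✓).

Step 4 — unit eigenvector for λ_1 = 9: v spans the null space of (Sigma - λ_1 I), whose rows are
  r_1 = (-4, -2, 0),  r_2 = (-2, -5, 0),  r_3 = (0, 0, 0).
  v is orthogonal to every row, so take v ∝ r_1 × r_2 = ((-2)·(0) - (0)·(-5), (0)·(-2) - (-4)·(0), (-4)·(-5) - (-2)·(-2)) = (0, 0, 16).
  Rescale (divide by 16): u = (0, 0, 1).
  ||u|| = √((0)² + (0)² + (1)²) = √(1) = 1,  v_1 = u/||u|| ≈ (0, 0, 1) (||v_1|| = 1).

λ_1 = 9,  λ_2 = 6.5616,  λ_3 = 2.4384;  v_1 ≈ (0, 0, 1)


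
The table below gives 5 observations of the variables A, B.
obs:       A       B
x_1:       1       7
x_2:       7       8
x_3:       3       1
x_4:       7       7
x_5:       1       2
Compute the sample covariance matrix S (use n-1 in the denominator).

Step 1 — column means:
  mean(A) = (1 + 7 + 3 + 7 + 1) / 5 = 19/5 = 3.8
  mean(B) = (7 + 8 + 1 + 7 + 2) / 5 = 25/5 = 5

Step 2 — sample covariance S[i,j] = (1/(n-1)) · Σ_k (x_{k,i} - mean_i) · (x_{k,j} - mean_j), with n-1 = 4.
  S[A,A] = ((-2.8)·(-2.8) + (3.2)·(3.2) + (-0.8)·(-0.8) + (3.2)·(3.2) + (-2.8)·(-2.8)) / 4 = 36.8/4 = 9.2
  S[A,B] = ((-2.8)·(2) + (3.2)·(3) + (-0.8)·(-4) + (3.2)·(2) + (-2.8)·(-3)) / 4 = 22/4 = 5.5
  S[B,B] = ((2)·(2) + (3)·(3) + (-4)·(-4) + (2)·(2) + (-3)·(-3)) / 4 = 42/4 = 10.5

S is symmetric (S[j,i] = S[i,j]). Assembling:

S = [[9.2, 5.5],
 [5.5, 10.5]]


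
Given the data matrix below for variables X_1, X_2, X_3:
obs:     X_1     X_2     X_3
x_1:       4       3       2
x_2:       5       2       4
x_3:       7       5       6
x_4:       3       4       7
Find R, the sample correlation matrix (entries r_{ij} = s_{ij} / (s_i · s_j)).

Step 1 — column means:
  mean(X_1) = (4 + 5 + 7 + 3) / 4 = 19/4 = 4.75
  mean(X_2) = (3 + 2 + 5 + 4) / 4 = 14/4 = 3.5
  mean(X_3) = (2 + 4 + 6 + 7) / 4 = 19/4 = 4.75

Step 2 — sample variances and covariances s[i,j] = (1/(n-1)) · Σ_k (x_{k,i} - mean_i) · (x_{k,j} - mean_j), with n-1 = 3:
  s[X_1,X_1] = ((-0.75)·(-0.75) + (0.25)·(0.25) + (2.25)·(2.25) + (-1.75)·(-1.75)) / 3 = 8.75/3 = 2.9167
  s[X_1,X_2] = ((-0.75)·(-0.5) + (0.25)·(-1.5) + (2.25)·(1.5) + (-1.75)·(0.5)) / 3 = 2.5/3 = 0.8333
  s[X_1,X_3] = ((-0.75)·(-2.75) + (0.25)·(-0.75) + (2.25)·(1.25) + (-1.75)·(2.25)) / 3 = 0.75/3 = 0.25
  s[X_2,X_2] = ((-0.5)·(-0.5) + (-1.5)·(-1.5) + (1.5)·(1.5) + (0.5)·(0.5)) / 3 = 5/3 = 1.6667
  s[X_2,X_3] = ((-0.5)·(-2.75) + (-1.5)·(-0.75) + (1.5)·(1.25) + (0.5)·(2.25)) / 3 = 5.5/3 = 1.8333
  s[X_3,X_3] = ((-2.75)·(-2.75) + (-0.75)·(-0.75) + (1.25)·(1.25) + (2.25)·(2.25)) / 3 = 14.75/3 = 4.9167
  Sample standard deviations s_i = √(s[i,i]):
  s(X_1) = √(2.9167) = 1.7078
  s(X_2) = √(1.6667) = 1.291
  s(X_3) = √(4.9167) = 2.2174

Step 3 — r_{ij} = s_{ij} / (s_i · s_j):
  r[X_1,X_1] = 1 (diagonal).
  r[X_1,X_2] = 0.8333 / (1.7078 · 1.291) = 0.8333 / 2.2048 = 0.378
  r[X_1,X_3] = 0.25 / (1.7078 · 2.2174) = 0.25 / 3.7869 = 0.066
  r[X_2,X_2] = 1 (diagonal).
  r[X_2,X_3] = 1.8333 / (1.291 · 2.2174) = 1.8333 / 2.8626 = 0.6404
  r[X_3,X_3] = 1 (diagonal).

R is symmetric with unit diagonal. Assembling:

R = [[1, 0.378, 0.066],
 [0.378, 1, 0.6404],
 [0.066, 0.6404, 1]]


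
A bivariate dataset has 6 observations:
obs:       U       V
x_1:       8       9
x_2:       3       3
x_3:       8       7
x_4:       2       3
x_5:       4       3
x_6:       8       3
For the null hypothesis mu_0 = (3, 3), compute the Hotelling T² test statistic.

Step 1 — sample mean vector:
  mean(U) = (8 + 3 + 8 + 2 + 4 + 8) / 6 = 33/6 = 5.5
  mean(V) = (9 + 3 + 7 + 3 + 3 + 3) / 6 = 28/6 = 4.6667
  x̄ = (5.5, 4.6667),  deviation x̄ - mu_0 = (5.5, 4.6667) - (3, 3) = (2.5, 1.6667).

Step 2 — sample covariance matrix, S[i,j] = (1/(n-1)) · Σ_k (x_{k,i} - mean_i) · (x_{k,j} - mean_j), divisor n-1 = 5:
  S[U,U] = ((2.5)·(2.5) + (-2.5)·(-2.5) + (2.5)·(2.5) + (-3.5)·(-3.5) + (-1.5)·(-1.5) + (2.5)·(2.5)) / 5 = 39.5/5 = 7.9
  S[U,V] = ((2.5)·(4.3333) + (-2.5)·(-1.6667) + (2.5)·(2.3333) + (-3.5)·(-1.6667) + (-1.5)·(-1.6667) + (2.5)·(-1.6667)) / 5 = 25/5 = 5
  S[V,V] = ((4.3333)·(4.3333) + (-1.6667)·(-1.6667) + (2.3333)·(2.3333) + (-1.6667)·(-1.6667) + (-1.6667)·(-1.6667) + (-1.6667)·(-1.6667)) / 5 = 35.3333/5 = 7.0667
  S = [[7.9, 5],
 [5, 7.0667]].

Step 3 — invert S. det(S) = 7.9·7.0667 - (5)² = 30.8267.
  S^{-1} = (1/det) · [[d, -b], [-b, a]] = [[0.2292, -0.1622],
 [-0.1622, 0.2563]].

Step 4 — quadratic form (x̄ - mu_0)^T · S^{-1} · (x̄ - mu_0):
  S^{-1} · (x̄ - mu_0) = (0.3028, 0.0216),
  (x̄ - mu_0)^T · [...] = (2.5)·(0.3028) + (1.6667)·(0.0216) = 0.793.

Step 5 — scale by n: T² = 6 · 0.793 = 4.7578.

T² ≈ 4.7578


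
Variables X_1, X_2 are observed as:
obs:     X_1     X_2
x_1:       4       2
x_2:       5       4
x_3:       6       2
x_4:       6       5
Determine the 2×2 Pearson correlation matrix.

Step 1 — column means:
  mean(X_1) = (4 + 5 + 6 + 6) / 4 = 21/4 = 5.25
  mean(X_2) = (2 + 4 + 2 + 5) / 4 = 13/4 = 3.25

Step 2 — sample variances and covariances s[i,j] = (1/(n-1)) · Σ_k (x_{k,i} - mean_i) · (x_{k,j} - mean_j), with n-1 = 3:
  s[X_1,X_1] = ((-1.25)·(-1.25) + (-0.25)·(-0.25) + (0.75)·(0.75) + (0.75)·(0.75)) / 3 = 2.75/3 = 0.9167
  s[X_1,X_2] = ((-1.25)·(-1.25) + (-0.25)·(0.75) + (0.75)·(-1.25) + (0.75)·(1.75)) / 3 = 1.75/3 = 0.5833
  s[X_2,X_2] = ((-1.25)·(-1.25) + (0.75)·(0.75) + (-1.25)·(-1.25) + (1.75)·(1.75)) / 3 = 6.75/3 = 2.25
  Sample standard deviations s_i = √(s[i,i]):
  s(X_1) = √(0.9167) = 0.9574
  s(X_2) = √(2.25) = 1.5

Step 3 — r_{ij} = s_{ij} / (s_i · s_j):
  r[X_1,X_1] = 1 (diagonal).
  r[X_1,X_2] = 0.5833 / (0.9574 · 1.5) = 0.5833 / 1.4361 = 0.4062
  r[X_2,X_2] = 1 (diagonal).

R is symmetric with unit diagonal. Assembling:

R = [[1, 0.4062],
 [0.4062, 1]]


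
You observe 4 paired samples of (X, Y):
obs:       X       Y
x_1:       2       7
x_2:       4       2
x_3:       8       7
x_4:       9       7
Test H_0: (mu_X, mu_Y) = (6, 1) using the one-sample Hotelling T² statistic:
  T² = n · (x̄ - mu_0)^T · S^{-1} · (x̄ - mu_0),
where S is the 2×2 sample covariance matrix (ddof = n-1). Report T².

Step 1 — sample mean vector:
  mean(X) = (2 + 4 + 8 + 9) / 4 = 23/4 = 5.75
  mean(Y) = (7 + 2 + 7 + 7) / 4 = 23/4 = 5.75
  x̄ = (5.75, 5.75),  deviation x̄ - mu_0 = (5.75, 5.75) - (6, 1) = (-0.25, 4.75).

Step 2 — sample covariance matrix, S[i,j] = (1/(n-1)) · Σ_k (x_{k,i} - mean_i) · (x_{k,j} - mean_j), divisor n-1 = 3:
  S[X,X] = ((-3.75)·(-3.75) + (-1.75)·(-1.75) + (2.25)·(2.25) + (3.25)·(3.25)) / 3 = 32.75/3 = 10.9167
  S[X,Y] = ((-3.75)·(1.25) + (-1.75)·(-3.75) + (2.25)·(1.25) + (3.25)·(1.25)) / 3 = 8.75/3 = 2.9167
  S[Y,Y] = ((1.25)·(1.25) + (-3.75)·(-3.75) + (1.25)·(1.25) + (1.25)·(1.25)) / 3 = 18.75/3 = 6.25
  S = [[10.9167, 2.9167],
 [2.9167, 6.25]].

Step 3 — invert S. det(S) = 10.9167·6.25 - (2.9167)² = 59.7222.
  S^{-1} = (1/det) · [[d, -b], [-b, a]] = [[0.1047, -0.0488],
 [-0.0488, 0.1828]].

Step 4 — quadratic form (x̄ - mu_0)^T · S^{-1} · (x̄ - mu_0):
  S^{-1} · (x̄ - mu_0) = (-0.2581, 0.8805),
  (x̄ - mu_0)^T · [...] = (-0.25)·(-0.2581) + (4.75)·(0.8805) = 4.2467.

Step 5 — scale by n: T² = 4 · 4.2467 = 16.987.

T² ≈ 16.987


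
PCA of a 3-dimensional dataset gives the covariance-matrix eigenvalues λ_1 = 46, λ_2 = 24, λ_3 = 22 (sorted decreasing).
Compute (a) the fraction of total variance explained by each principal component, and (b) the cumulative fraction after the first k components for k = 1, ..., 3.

Step 1 — total variance = trace(Sigma) = Σ λ_i = 46 + 24 + 22 = 92.

Step 2 — fraction explained by component i = λ_i / Σ λ:
  PC1: 46/92 = 0.5
  PC2: 24/92 = 0.2609
  PC3: 22/92 = 0.2391

Step 3 — cumulative fraction after k components = (λ_1 + ... + λ_k) / Σ λ:
  k = 1: 46/92 = 0.5
  k = 2: (46 + 24)/92 = 70/92 = 0.7609
  k = 3: (46 + 24 + 22)/92 = 92/92 = 1

Summary (fraction, with percent):

explained: PC1 0.5 (50%), PC2 0.2609 (26.09%), PC3 0.2391 (23.91%);  cumulative: 0.5, 0.7609, 1


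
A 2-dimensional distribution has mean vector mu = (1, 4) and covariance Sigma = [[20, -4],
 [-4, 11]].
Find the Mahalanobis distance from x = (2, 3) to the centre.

Step 1 — centre the observation: (x - mu) = (1, -1).

Step 2 — invert Sigma. det(Sigma) = 20·11 - (-4)² = 204.
  Sigma^{-1} = (1/det) · [[d, -b], [-b, a]] = [[0.0539, 0.0196],
 [0.0196, 0.098]].

Step 3 — form the quadratic (x - mu)^T · Sigma^{-1} · (x - mu):
  Sigma^{-1} · (x - mu) = (0.0343, -0.0784).
  (x - mu)^T · [Sigma^{-1} · (x - mu)] = (1)·(0.0343) + (-1)·(-0.0784) = 0.1127.

Step 4 — take square root: d = √(0.1127) ≈ 0.3358.

d(x, mu) = √(0.1127) ≈ 0.3358


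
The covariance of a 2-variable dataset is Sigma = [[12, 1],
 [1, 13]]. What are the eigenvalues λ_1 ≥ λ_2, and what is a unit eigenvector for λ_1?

Step 1 — characteristic polynomial of 2×2 Sigma:
  det(Sigma - λI) = λ² - trace · λ + det = 0.
  trace = 12 + 13 = 25, det = 12·13 - (1)² = 155.
Step 2 — discriminant:
  Δ = trace² - 4·det = 625 - 620 = 5.
Step 3 — eigenvalues:
  λ = (trace ± √Δ)/2 = (25 ± 2.2361)/2,
  λ_1 = 13.618,  λ_2 = 11.382.

Step 4 — unit eigenvector for λ_1: solve (Sigma - λ_1 I)v = 0. First row:
  (12 - 13.618)·v_x + (1)·v_y = 0, i.e. (-1.618)·v_x + (1)·v_y = 0,
  so v ∝ (b, λ_1 - a) = (1, 1.618) = u.
  ||u|| = √((1)² + (1.618)²) = √(3.618) ≈ 1.9021,
  v_1 = u/||u|| ≈ (0.5257, 0.8507) (||v_1|| = 1).

λ_1 = 13.618,  λ_2 = 11.382;  v_1 ≈ (0.5257, 0.8507)


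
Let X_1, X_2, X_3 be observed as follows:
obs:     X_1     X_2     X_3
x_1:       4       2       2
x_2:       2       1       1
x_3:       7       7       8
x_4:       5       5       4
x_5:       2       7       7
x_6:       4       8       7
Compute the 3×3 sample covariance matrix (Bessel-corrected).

Step 1 — column means:
  mean(X_1) = (4 + 2 + 7 + 5 + 2 + 4) / 6 = 24/6 = 4
  mean(X_2) = (2 + 1 + 7 + 5 + 7 + 8) / 6 = 30/6 = 5
  mean(X_3) = (2 + 1 + 8 + 4 + 7 + 7) / 6 = 29/6 = 4.8333

Step 2 — sample covariance S[i,j] = (1/(n-1)) · Σ_k (x_{k,i} - mean_i) · (x_{k,j} - mean_j), with n-1 = 5.
  S[X_1,X_1] = ((0)·(0) + (-2)·(-2) + (3)·(3) + (1)·(1) + (-2)·(-2) + (0)·(0)) / 5 = 18/5 = 3.6
  S[X_1,X_2] = ((0)·(-3) + (-2)·(-4) + (3)·(2) + (1)·(0) + (-2)·(2) + (0)·(3)) / 5 = 10/5 = 2
  S[X_1,X_3] = ((0)·(-2.8333) + (-2)·(-3.8333) + (3)·(3.1667) + (1)·(-0.8333) + (-2)·(2.1667) + (0)·(2.1667)) / 5 = 12/5 = 2.4
  S[X_2,X_2] = ((-3)·(-3) + (-4)·(-4) + (2)·(2) + (0)·(0) + (2)·(2) + (3)·(3)) / 5 = 42/5 = 8.4
  S[X_2,X_3] = ((-3)·(-2.8333) + (-4)·(-3.8333) + (2)·(3.1667) + (0)·(-0.8333) + (2)·(2.1667) + (3)·(2.1667)) / 5 = 41/5 = 8.2
  S[X_3,X_3] = ((-2.8333)·(-2.8333) + (-3.8333)·(-3.8333) + (3.1667)·(3.1667) + (-0.8333)·(-0.8333) + (2.1667)·(2.1667) + (2.1667)·(2.1667)) / 5 = 42.8333/5 = 8.5667

S is symmetric (S[j,i] = S[i,j]). Assembling:

S = [[3.6, 2, 2.4],
 [2, 8.4, 8.2],
 [2.4, 8.2, 8.5667]]


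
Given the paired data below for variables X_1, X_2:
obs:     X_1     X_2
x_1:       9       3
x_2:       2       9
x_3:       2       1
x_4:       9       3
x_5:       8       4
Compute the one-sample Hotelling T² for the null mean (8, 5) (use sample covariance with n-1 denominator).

Step 1 — sample mean vector:
  mean(X_1) = (9 + 2 + 2 + 9 + 8) / 5 = 30/5 = 6
  mean(X_2) = (3 + 9 + 1 + 3 + 4) / 5 = 20/5 = 4
  x̄ = (6, 4),  deviation x̄ - mu_0 = (6, 4) - (8, 5) = (-2, -1).

Step 2 — sample covariance matrix, S[i,j] = (1/(n-1)) · Σ_k (x_{k,i} - mean_i) · (x_{k,j} - mean_j), divisor n-1 = 4:
  S[X_1,X_1] = ((3)·(3) + (-4)·(-4) + (-4)·(-4) + (3)·(3) + (2)·(2)) / 4 = 54/4 = 13.5
  S[X_1,X_2] = ((3)·(-1) + (-4)·(5) + (-4)·(-3) + (3)·(-1) + (2)·(0)) / 4 = -14/4 = -3.5
  S[X_2,X_2] = ((-1)·(-1) + (5)·(5) + (-3)·(-3) + (-1)·(-1) + (0)·(0)) / 4 = 36/4 = 9
  S = [[13.5, -3.5],
 [-3.5, 9]].

Step 3 — invert S. det(S) = 13.5·9 - (-3.5)² = 109.25.
  S^{-1} = (1/det) · [[d, -b], [-b, a]] = [[0.0824, 0.032],
 [0.032, 0.1236]].

Step 4 — quadratic form (x̄ - mu_0)^T · S^{-1} · (x̄ - mu_0):
  S^{-1} · (x̄ - mu_0) = (-0.1968, -0.1876),
  (x̄ - mu_0)^T · [...] = (-2)·(-0.1968) + (-1)·(-0.1876) = 0.5812.

Step 5 — scale by n: T² = 5 · 0.5812 = 2.9062.

T² ≈ 2.9062


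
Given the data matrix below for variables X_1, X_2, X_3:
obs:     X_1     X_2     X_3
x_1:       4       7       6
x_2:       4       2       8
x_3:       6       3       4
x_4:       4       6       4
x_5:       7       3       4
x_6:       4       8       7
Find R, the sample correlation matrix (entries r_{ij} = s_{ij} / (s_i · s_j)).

Step 1 — column means:
  mean(X_1) = (4 + 4 + 6 + 4 + 7 + 4) / 6 = 29/6 = 4.8333
  mean(X_2) = (7 + 2 + 3 + 6 + 3 + 8) / 6 = 29/6 = 4.8333
  mean(X_3) = (6 + 8 + 4 + 4 + 4 + 7) / 6 = 33/6 = 5.5

Step 2 — sample variances and covariances s[i,j] = (1/(n-1)) · Σ_k (x_{k,i} - mean_i) · (x_{k,j} - mean_j), with n-1 = 5:
  s[X_1,X_1] = ((-0.8333)·(-0.8333) + (-0.8333)·(-0.8333) + (1.1667)·(1.1667) + (-0.8333)·(-0.8333) + (2.1667)·(2.1667) + (-0.8333)·(-0.8333)) / 5 = 8.8333/5 = 1.7667
  s[X_1,X_2] = ((-0.8333)·(2.1667) + (-0.8333)·(-2.8333) + (1.1667)·(-1.8333) + (-0.8333)·(1.1667) + (2.1667)·(-1.8333) + (-0.8333)·(3.1667)) / 5 = -9.1667/5 = -1.8333
  s[X_1,X_3] = ((-0.8333)·(0.5) + (-0.8333)·(2.5) + (1.1667)·(-1.5) + (-0.8333)·(-1.5) + (2.1667)·(-1.5) + (-0.8333)·(1.5)) / 5 = -7.5/5 = -1.5
  s[X_2,X_2] = ((2.1667)·(2.1667) + (-2.8333)·(-2.8333) + (-1.8333)·(-1.8333) + (1.1667)·(1.1667) + (-1.8333)·(-1.8333) + (3.1667)·(3.1667)) / 5 = 30.8333/5 = 6.1667
  s[X_2,X_3] = ((2.1667)·(0.5) + (-2.8333)·(2.5) + (-1.8333)·(-1.5) + (1.1667)·(-1.5) + (-1.8333)·(-1.5) + (3.1667)·(1.5)) / 5 = 2.5/5 = 0.5
  s[X_3,X_3] = ((0.5)·(0.5) + (2.5)·(2.5) + (-1.5)·(-1.5) + (-1.5)·(-1.5) + (-1.5)·(-1.5) + (1.5)·(1.5)) / 5 = 15.5/5 = 3.1
  Sample standard deviations s_i = √(s[i,i]):
  s(X_1) = √(1.7667) = 1.3292
  s(X_2) = √(6.1667) = 2.4833
  s(X_3) = √(3.1) = 1.7607

Step 3 — r_{ij} = s_{ij} / (s_i · s_j):
  r[X_1,X_1] = 1 (diagonal).
  r[X_1,X_2] = -1.8333 / (1.3292 · 2.4833) = -1.8333 / 3.3007 = -0.5554
  r[X_1,X_3] = -1.5 / (1.3292 · 1.7607) = -1.5 / 2.3402 = -0.641
  r[X_2,X_2] = 1 (diagonal).
  r[X_2,X_3] = 0.5 / (2.4833 · 1.7607) = 0.5 / 4.3723 = 0.1144
  r[X_3,X_3] = 1 (diagonal).

R is symmetric with unit diagonal. Assembling:

R = [[1, -0.5554, -0.641],
 [-0.5554, 1, 0.1144],
 [-0.641, 0.1144, 1]]
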